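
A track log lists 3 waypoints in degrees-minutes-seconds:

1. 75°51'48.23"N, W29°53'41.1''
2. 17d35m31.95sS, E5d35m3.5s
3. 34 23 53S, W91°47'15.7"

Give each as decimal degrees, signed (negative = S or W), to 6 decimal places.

1. 75.863397, -29.894750
2. -17.592208, 5.584306
3. -34.398056, -91.787694

Point 1:
  φ: 75° + 51/60 + 48.23/3600 = 75 + 0.850000 + 0.013397 = 75.8633972
  N ⇒ keep positive
  Longitude: 29 + 53/60 + 41.1/3600 = 29.8947500
  W → negative
Point 2:
  φ: 17 + 35/60 + 31.95/3600 = 17.5922083
  S ⇒ negate
  Longitude: 5° + 35/60 + 3.5/3600 = 5 + 0.583333 + 0.000972 = 5.5843056
  E → positive
Point 3:
  φ: 23′ + 53″ = 23.88333′; 34 + 23.88333/60 = 34.3980556
  S → negative
  Lon: 91 + 47/60 + 15.7/3600 = 91.7876944
  W → negative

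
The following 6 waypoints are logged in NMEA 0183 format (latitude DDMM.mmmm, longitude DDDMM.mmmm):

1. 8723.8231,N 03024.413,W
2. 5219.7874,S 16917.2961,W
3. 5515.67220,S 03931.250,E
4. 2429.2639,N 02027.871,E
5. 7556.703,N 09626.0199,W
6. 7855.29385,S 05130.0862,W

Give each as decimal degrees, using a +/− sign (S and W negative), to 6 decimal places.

1. 87.397052, -30.406883
2. -52.329790, -169.288268
3. -55.261203, 39.520833
4. 24.487732, 20.464517
5. 75.945050, -96.433665
6. -78.921564, -51.501437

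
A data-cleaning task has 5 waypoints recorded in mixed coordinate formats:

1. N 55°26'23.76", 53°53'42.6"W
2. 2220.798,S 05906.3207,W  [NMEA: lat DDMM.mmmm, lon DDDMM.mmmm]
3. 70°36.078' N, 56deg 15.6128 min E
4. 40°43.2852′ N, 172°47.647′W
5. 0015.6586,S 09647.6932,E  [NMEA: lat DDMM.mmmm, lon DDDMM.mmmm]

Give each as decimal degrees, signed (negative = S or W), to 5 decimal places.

1. 55.43993, -53.89517
2. -22.34663, -59.10535
3. 70.60130, 56.26021
4. 40.72142, -172.79412
5. -0.26098, 96.79489

Point 1:
  φ: 26′ + 23.76″ = 26.39600′; 55 + 26.39600/60 = 55.439933
  N → positive
  λ: 53° + 53/60 + 42.6/3600 = 53 + 0.883333 + 0.011833 = 53.895167
  W ⇒ negate
Point 2:
  φ: degrees = first 2 digits = 22, minutes = 20.798; 22 + 20.798/60 = 22.346633
  hemisphere S, so the sign is −
  Longitude: split at 3 digits → 059° and 6.3207′; 59 + 6.3207/60 = 59.105345
  W → negative
Point 3:
  Latitude: 70 + 36.078/60 = 70.601300
  N ⇒ keep positive
  λ: 15.6128′ = 0.260213°; total 56.260213
  E ⇒ keep positive
Point 4:
  Latitude: 43.2852′ = 0.721420°; total 40.721420
  N → positive
  Longitude: 172 + 47.647/60 = 172.794117
  W ⇒ negate
Point 5:
  Latitude: degrees = first 2 digits = 0, minutes = 15.6586; 0 + 15.6586/60 = 0.260977
  hemisphere S, so the sign is −
  Longitude: degrees = first 3 digits = 96, minutes = 47.6932; 96 + 47.6932/60 = 96.794887
  E ⇒ keep positive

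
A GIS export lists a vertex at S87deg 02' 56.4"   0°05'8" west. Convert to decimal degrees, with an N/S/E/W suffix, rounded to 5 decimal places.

φ: 87° + 2/60 + 56.4/3600 = 87 + 0.033333 + 0.015667 = 87.049000
λ: 0 + 5/60 + 8/3600 = 0.085556

87.04900° S, 0.08556° W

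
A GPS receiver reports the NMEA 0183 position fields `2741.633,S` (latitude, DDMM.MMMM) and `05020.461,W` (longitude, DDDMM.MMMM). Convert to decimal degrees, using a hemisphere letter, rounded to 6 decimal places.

Latitude: degrees = first 2 digits = 27, minutes = 41.633; 27 + 41.633/60 = 27.6938833
Lon: degrees = first 3 digits = 50, minutes = 20.461; 50 + 20.461/60 = 50.3410167

27.693883° S, 50.341017° W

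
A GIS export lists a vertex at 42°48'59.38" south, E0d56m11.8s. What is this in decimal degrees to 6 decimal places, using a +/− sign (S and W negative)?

-42.816494, 0.936611

φ: 48′ + 59.38″ = 48.98967′; 42 + 48.98967/60 = 42.8164944
S ⇒ negate
Lon: 0 + 56/60 + 11.8/3600 = 0.9366111
E ⇒ keep positive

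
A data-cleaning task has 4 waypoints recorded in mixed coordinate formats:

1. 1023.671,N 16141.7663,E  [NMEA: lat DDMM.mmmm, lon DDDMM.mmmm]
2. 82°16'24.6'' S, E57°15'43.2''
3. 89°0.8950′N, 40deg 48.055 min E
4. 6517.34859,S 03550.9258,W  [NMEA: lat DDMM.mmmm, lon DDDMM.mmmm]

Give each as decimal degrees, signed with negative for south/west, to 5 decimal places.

1. 10.39452, 161.69611
2. -82.27350, 57.26200
3. 89.01492, 40.80092
4. -65.28914, -35.84876

Point 1:
  Latitude: split at 2 digits → 10° and 23.671′; 10 + 23.671/60 = 10.394517
  N → positive
  Lon: degrees = first 3 digits = 161, minutes = 41.7663; 161 + 41.7663/60 = 161.696105
  E ⇒ keep positive
Point 2:
  Lat: 16′ + 24.6″ = 16.41000′; 82 + 16.41000/60 = 82.273500
  S → negative
  λ: 15′ + 43.2″ = 15.72000′; 57 + 15.72000/60 = 57.262000
  E ⇒ keep positive
Point 3:
  φ: 0.895′ = 0.014917°; total 89.014917
  N ⇒ keep positive
  Lon: 40 + 48.055/60 = 40.800917
  E → positive
Point 4:
  Lat: degrees = first 2 digits = 65, minutes = 17.34859; 65 + 17.34859/60 = 65.289143
  hemisphere S, so the sign is −
  Lon: degrees = first 3 digits = 35, minutes = 50.9258; 35 + 50.9258/60 = 35.848763
  W ⇒ negate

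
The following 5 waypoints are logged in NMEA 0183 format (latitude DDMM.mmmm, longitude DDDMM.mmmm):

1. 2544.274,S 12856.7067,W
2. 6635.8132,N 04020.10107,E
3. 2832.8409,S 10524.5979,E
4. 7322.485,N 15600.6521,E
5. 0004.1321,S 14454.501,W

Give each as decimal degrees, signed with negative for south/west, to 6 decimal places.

1. -25.737900, -128.945112
2. 66.596887, 40.335018
3. -28.547348, 105.409965
4. 73.374750, 156.010868
5. -0.068868, -144.908350

Point 1:
  Lat: degrees = first 2 digits = 25, minutes = 44.274; 25 + 44.274/60 = 25.7379000
  S ⇒ negate
  Lon: split at 3 digits → 128° and 56.7067′; 128 + 56.7067/60 = 128.9451117
  W ⇒ negate
Point 2:
  φ: degrees = first 2 digits = 66, minutes = 35.8132; 66 + 35.8132/60 = 66.5968867
  N → positive
  Longitude: split at 3 digits → 040° and 20.10107′; 40 + 20.10107/60 = 40.3350178
  E → positive
Point 3:
  Lat: degrees = first 2 digits = 28, minutes = 32.8409; 28 + 32.8409/60 = 28.5473483
  hemisphere S, so the sign is −
  λ: split at 3 digits → 105° and 24.5979′; 105 + 24.5979/60 = 105.4099650
  E ⇒ keep positive
Point 4:
  φ: degrees = first 2 digits = 73, minutes = 22.485; 73 + 22.485/60 = 73.3747500
  N ⇒ keep positive
  Lon: split at 3 digits → 156° and 0.6521′; 156 + 0.6521/60 = 156.0108683
  E ⇒ keep positive
Point 5:
  φ: split at 2 digits → 00° and 4.1321′; 0 + 4.1321/60 = 0.0688683
  S ⇒ negate
  Longitude: split at 3 digits → 144° and 54.501′; 144 + 54.501/60 = 144.9083500
  W ⇒ negate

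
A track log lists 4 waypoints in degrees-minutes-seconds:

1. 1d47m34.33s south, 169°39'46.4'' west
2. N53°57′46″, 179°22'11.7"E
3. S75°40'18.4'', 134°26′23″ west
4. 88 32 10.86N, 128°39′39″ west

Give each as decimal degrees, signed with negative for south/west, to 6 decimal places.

Point 1:
  φ: 1° + 47/60 + 34.33/3600 = 1 + 0.783333 + 0.009536 = 1.7928694
  S ⇒ negate
  λ: 169° + 39/60 + 46.4/3600 = 169 + 0.650000 + 0.012889 = 169.6628889
  hemisphere W, so the sign is −
Point 2:
  φ: 57′ + 46″ = 57.76667′; 53 + 57.76667/60 = 53.9627778
  N ⇒ keep positive
  λ: 179° + 22/60 + 11.7/3600 = 179 + 0.366667 + 0.003250 = 179.3699167
  E → positive
Point 3:
  φ: 75° + 40/60 + 18.4/3600 = 75 + 0.666667 + 0.005111 = 75.6717778
  hemisphere S, so the sign is −
  λ: 134° + 26/60 + 23/3600 = 134 + 0.433333 + 0.006389 = 134.4397222
  W → negative
Point 4:
  Lat: 32′ + 10.86″ = 32.18100′; 88 + 32.18100/60 = 88.5363500
  N → positive
  Longitude: 128 + 39/60 + 39/3600 = 128.6608333
  W → negative

1. -1.792869, -169.662889
2. 53.962778, 179.369917
3. -75.671778, -134.439722
4. 88.536350, -128.660833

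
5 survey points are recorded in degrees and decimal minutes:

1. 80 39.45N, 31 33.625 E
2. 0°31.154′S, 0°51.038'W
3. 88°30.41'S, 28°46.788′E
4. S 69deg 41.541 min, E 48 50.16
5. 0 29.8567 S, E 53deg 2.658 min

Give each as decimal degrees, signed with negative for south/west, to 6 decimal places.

1. 80.657500, 31.560417
2. -0.519233, -0.850633
3. -88.506833, 28.779800
4. -69.692350, 48.836000
5. -0.497612, 53.044300

Point 1:
  Latitude: 39.45′ = 0.657500°; total 80.6575000
  N → positive
  Lon: 31 + 33.625/60 = 31.5604167
  E ⇒ keep positive
Point 2:
  Latitude: 0 + 31.154/60 = 0.5192333
  S ⇒ negate
  λ: 0 + 51.038/60 = 0.8506333
  W → negative
Point 3:
  Lat: 30.41′ = 0.506833°; total 88.5068333
  hemisphere S, so the sign is −
  Longitude: 28 + 46.788/60 = 28.7798000
  E → positive
Point 4:
  φ: 69 + 41.541/60 = 69.6923500
  S ⇒ negate
  Lon: 50.16′ = 0.836000°; total 48.8360000
  E ⇒ keep positive
Point 5:
  Latitude: 29.8567′ = 0.497612°; total 0.4976117
  S ⇒ negate
  Lon: 2.658′ = 0.044300°; total 53.0443000
  E → positive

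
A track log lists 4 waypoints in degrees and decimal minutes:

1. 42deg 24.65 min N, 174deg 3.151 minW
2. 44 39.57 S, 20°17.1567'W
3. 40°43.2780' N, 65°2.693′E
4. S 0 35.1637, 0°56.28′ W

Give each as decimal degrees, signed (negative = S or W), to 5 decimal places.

Point 1:
  Latitude: 24.65′ = 0.410833°; total 42.410833
  N → positive
  Longitude: 174 + 3.151/60 = 174.052517
  W → negative
Point 2:
  Lat: 39.57′ = 0.659500°; total 44.659500
  S ⇒ negate
  Lon: 17.1567′ = 0.285945°; total 20.285945
  W → negative
Point 3:
  Lat: 40 + 43.278/60 = 40.721300
  N → positive
  Lon: 2.693′ = 0.044883°; total 65.044883
  E ⇒ keep positive
Point 4:
  Lat: 0 + 35.1637/60 = 0.586062
  S ⇒ negate
  λ: 0 + 56.28/60 = 0.938000
  W ⇒ negate

1. 42.41083, -174.05252
2. -44.65950, -20.28595
3. 40.72130, 65.04488
4. -0.58606, -0.93800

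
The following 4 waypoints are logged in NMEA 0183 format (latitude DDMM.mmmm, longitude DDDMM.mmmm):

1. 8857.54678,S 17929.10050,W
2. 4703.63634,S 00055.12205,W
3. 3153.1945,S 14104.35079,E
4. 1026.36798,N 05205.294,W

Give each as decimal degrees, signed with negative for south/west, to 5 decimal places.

Point 1:
  Lat: split at 2 digits → 88° and 57.54678′; 88 + 57.54678/60 = 88.959113
  hemisphere S, so the sign is −
  λ: degrees = first 3 digits = 179, minutes = 29.1005; 179 + 29.1005/60 = 179.485008
  W → negative
Point 2:
  Lat: split at 2 digits → 47° and 3.63634′; 47 + 3.63634/60 = 47.060606
  hemisphere S, so the sign is −
  λ: degrees = first 3 digits = 0, minutes = 55.12205; 0 + 55.12205/60 = 0.918701
  hemisphere W, so the sign is −
Point 3:
  Lat: split at 2 digits → 31° and 53.1945′; 31 + 53.1945/60 = 31.886575
  hemisphere S, so the sign is −
  Lon: degrees = first 3 digits = 141, minutes = 4.35079; 141 + 4.35079/60 = 141.072513
  E ⇒ keep positive
Point 4:
  φ: degrees = first 2 digits = 10, minutes = 26.36798; 10 + 26.36798/60 = 10.439466
  N ⇒ keep positive
  Lon: split at 3 digits → 052° and 5.294′; 52 + 5.294/60 = 52.088233
  hemisphere W, so the sign is −

1. -88.95911, -179.48501
2. -47.06061, -0.91870
3. -31.88658, 141.07251
4. 10.43947, -52.08823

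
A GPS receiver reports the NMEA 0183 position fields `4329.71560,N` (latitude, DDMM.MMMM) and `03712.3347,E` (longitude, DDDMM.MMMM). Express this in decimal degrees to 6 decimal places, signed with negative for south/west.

43.495260, 37.205578

φ: degrees = first 2 digits = 43, minutes = 29.7156; 43 + 29.7156/60 = 43.4952600
N → positive
Longitude: split at 3 digits → 037° and 12.3347′; 37 + 12.3347/60 = 37.2055783
E ⇒ keep positive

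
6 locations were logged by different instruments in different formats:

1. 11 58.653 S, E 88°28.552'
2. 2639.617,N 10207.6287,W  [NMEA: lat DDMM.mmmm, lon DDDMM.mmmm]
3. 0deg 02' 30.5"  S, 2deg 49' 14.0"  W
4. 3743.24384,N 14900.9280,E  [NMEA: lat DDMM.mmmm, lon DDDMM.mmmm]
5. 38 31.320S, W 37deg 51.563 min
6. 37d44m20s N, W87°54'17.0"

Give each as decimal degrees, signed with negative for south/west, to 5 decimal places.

1. -11.97755, 88.47587
2. 26.66028, -102.12715
3. -0.04181, -2.82056
4. 37.72073, 149.01547
5. -38.52200, -37.85938
6. 37.73889, -87.90472

Point 1:
  Latitude: 11 + 58.653/60 = 11.977550
  S → negative
  Longitude: 28.552′ = 0.475867°; total 88.475867
  E → positive
Point 2:
  Latitude: degrees = first 2 digits = 26, minutes = 39.617; 26 + 39.617/60 = 26.660283
  N ⇒ keep positive
  Longitude: degrees = first 3 digits = 102, minutes = 7.6287; 102 + 7.6287/60 = 102.127145
  hemisphere W, so the sign is −
Point 3:
  φ: 0° + 2/60 + 30.5/3600 = 0 + 0.033333 + 0.008472 = 0.041806
  hemisphere S, so the sign is −
  λ: 49′ + 14″ = 49.23333′; 2 + 49.23333/60 = 2.820556
  hemisphere W, so the sign is −
Point 4:
  φ: split at 2 digits → 37° and 43.24384′; 37 + 43.24384/60 = 37.720731
  N ⇒ keep positive
  λ: split at 3 digits → 149° and 0.928′; 149 + 0.928/60 = 149.015467
  E ⇒ keep positive
Point 5:
  Latitude: 31.32′ = 0.522000°; total 38.522000
  hemisphere S, so the sign is −
  λ: 37 + 51.563/60 = 37.859383
  hemisphere W, so the sign is −
Point 6:
  φ: 44′ + 20″ = 44.33333′; 37 + 44.33333/60 = 37.738889
  N ⇒ keep positive
  Longitude: 87° + 54/60 + 17/3600 = 87 + 0.900000 + 0.004722 = 87.904722
  hemisphere W, so the sign is −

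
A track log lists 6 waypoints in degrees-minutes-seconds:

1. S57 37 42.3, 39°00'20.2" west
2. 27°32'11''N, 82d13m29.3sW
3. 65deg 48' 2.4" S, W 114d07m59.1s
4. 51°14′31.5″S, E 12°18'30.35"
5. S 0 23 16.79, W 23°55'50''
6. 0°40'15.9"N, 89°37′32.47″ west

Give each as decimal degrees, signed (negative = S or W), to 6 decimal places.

Point 1:
  Lat: 57° + 37/60 + 42.3/3600 = 57 + 0.616667 + 0.011750 = 57.6284167
  S → negative
  λ: 39 + 0/60 + 20.2/3600 = 39.0056111
  W → negative
Point 2:
  Latitude: 27 + 32/60 + 11/3600 = 27.5363889
  N ⇒ keep positive
  λ: 13′ + 29.3″ = 13.48833′; 82 + 13.48833/60 = 82.2248056
  W → negative
Point 3:
  φ: 65° + 48/60 + 2.4/3600 = 65 + 0.800000 + 0.000667 = 65.8006667
  S ⇒ negate
  λ: 114° + 7/60 + 59.1/3600 = 114 + 0.116667 + 0.016417 = 114.1330833
  W → negative
Point 4:
  φ: 14′ + 31.5″ = 14.52500′; 51 + 14.52500/60 = 51.2420833
  hemisphere S, so the sign is −
  Longitude: 12 + 18/60 + 30.35/3600 = 12.3084306
  E → positive
Point 5:
  φ: 0 + 23/60 + 16.79/3600 = 0.3879972
  S → negative
  λ: 55′ + 50″ = 55.83333′; 23 + 55.83333/60 = 23.9305556
  hemisphere W, so the sign is −
Point 6:
  φ: 40′ + 15.9″ = 40.26500′; 0 + 40.26500/60 = 0.6710833
  N ⇒ keep positive
  Lon: 37′ + 32.47″ = 37.54117′; 89 + 37.54117/60 = 89.6256861
  hemisphere W, so the sign is −

1. -57.628417, -39.005611
2. 27.536389, -82.224806
3. -65.800667, -114.133083
4. -51.242083, 12.308431
5. -0.387997, -23.930556
6. 0.671083, -89.625686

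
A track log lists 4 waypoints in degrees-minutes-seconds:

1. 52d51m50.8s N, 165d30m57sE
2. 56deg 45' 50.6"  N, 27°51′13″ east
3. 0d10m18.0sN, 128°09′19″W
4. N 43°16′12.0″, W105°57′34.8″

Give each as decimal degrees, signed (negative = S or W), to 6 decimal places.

Point 1:
  φ: 52° + 51/60 + 50.8/3600 = 52 + 0.850000 + 0.014111 = 52.8641111
  N → positive
  Longitude: 30′ + 57″ = 30.95000′; 165 + 30.95000/60 = 165.5158333
  E ⇒ keep positive
Point 2:
  Lat: 56 + 45/60 + 50.6/3600 = 56.7640556
  N → positive
  λ: 27 + 51/60 + 13/3600 = 27.8536111
  E ⇒ keep positive
Point 3:
  Latitude: 10′ + 18″ = 10.30000′; 0 + 10.30000/60 = 0.1716667
  N → positive
  Lon: 128° + 9/60 + 19/3600 = 128 + 0.150000 + 0.005278 = 128.1552778
  W ⇒ negate
Point 4:
  φ: 43° + 16/60 + 12/3600 = 43 + 0.266667 + 0.003333 = 43.2700000
  N ⇒ keep positive
  Lon: 105° + 57/60 + 34.8/3600 = 105 + 0.950000 + 0.009667 = 105.9596667
  W ⇒ negate

1. 52.864111, 165.515833
2. 56.764056, 27.853611
3. 0.171667, -128.155278
4. 43.270000, -105.959667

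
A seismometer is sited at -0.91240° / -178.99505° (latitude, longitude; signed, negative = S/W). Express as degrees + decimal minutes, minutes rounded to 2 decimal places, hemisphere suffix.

Latitude is negative → S; |value| = 0.912400
Lat: 0° + 0.912400 × 60 = 0° 54.7440′
Longitude is negative → W; |value| = 178.995050
Longitude: fractional part 0.995050 → 59.7030 minutes

0° 54.74′ S, 178° 59.70′ W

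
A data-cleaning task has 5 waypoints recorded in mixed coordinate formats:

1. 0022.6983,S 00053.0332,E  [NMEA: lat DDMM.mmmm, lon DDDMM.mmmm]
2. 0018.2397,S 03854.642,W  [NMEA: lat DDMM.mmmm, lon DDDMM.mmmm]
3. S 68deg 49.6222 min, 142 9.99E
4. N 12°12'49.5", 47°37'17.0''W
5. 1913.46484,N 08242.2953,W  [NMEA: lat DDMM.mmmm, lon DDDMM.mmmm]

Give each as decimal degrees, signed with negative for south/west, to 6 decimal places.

1. -0.378305, 0.883887
2. -0.303995, -38.910700
3. -68.827037, 142.166500
4. 12.213750, -47.621389
5. 19.224414, -82.704922

Point 1:
  φ: split at 2 digits → 00° and 22.6983′; 0 + 22.6983/60 = 0.3783050
  S ⇒ negate
  λ: degrees = first 3 digits = 0, minutes = 53.0332; 0 + 53.0332/60 = 0.8838867
  E → positive
Point 2:
  φ: degrees = first 2 digits = 0, minutes = 18.2397; 0 + 18.2397/60 = 0.3039950
  S → negative
  λ: split at 3 digits → 038° and 54.642′; 38 + 54.642/60 = 38.9107000
  W → negative
Point 3:
  φ: 49.6222′ = 0.827037°; total 68.8270367
  S → negative
  λ: 9.99′ = 0.166500°; total 142.1665000
  E → positive
Point 4:
  Latitude: 12° + 12/60 + 49.5/3600 = 12 + 0.200000 + 0.013750 = 12.2137500
  N ⇒ keep positive
  Longitude: 47° + 37/60 + 17/3600 = 47 + 0.616667 + 0.004722 = 47.6213889
  W → negative
Point 5:
  φ: degrees = first 2 digits = 19, minutes = 13.46484; 19 + 13.46484/60 = 19.2244140
  N ⇒ keep positive
  Longitude: split at 3 digits → 082° and 42.2953′; 82 + 42.2953/60 = 82.7049217
  hemisphere W, so the sign is −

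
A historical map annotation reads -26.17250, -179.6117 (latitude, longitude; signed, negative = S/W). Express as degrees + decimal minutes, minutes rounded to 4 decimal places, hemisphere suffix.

26° 10.3500′ S, 179° 36.7020′ W

Latitude is negative → S; |value| = 26.172500
Latitude: minutes = (26.172500 − 26) × 60 = 10.350000
Longitude is negative → W; |value| = 179.611700
Lon: minutes = (179.611700 − 179) × 60 = 36.702000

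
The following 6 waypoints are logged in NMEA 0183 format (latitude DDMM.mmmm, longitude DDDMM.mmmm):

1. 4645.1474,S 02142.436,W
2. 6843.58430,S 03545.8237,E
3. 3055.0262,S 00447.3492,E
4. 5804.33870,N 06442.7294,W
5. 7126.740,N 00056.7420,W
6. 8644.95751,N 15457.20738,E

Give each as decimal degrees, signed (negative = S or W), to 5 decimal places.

1. -46.75246, -21.70727
2. -68.72641, 35.76373
3. -30.91710, 4.78915
4. 58.07231, -64.71216
5. 71.44567, -0.94570
6. 86.74929, 154.95346

Point 1:
  Lat: degrees = first 2 digits = 46, minutes = 45.1474; 46 + 45.1474/60 = 46.752457
  S ⇒ negate
  Longitude: split at 3 digits → 021° and 42.436′; 21 + 42.436/60 = 21.707267
  W ⇒ negate
Point 2:
  Latitude: split at 2 digits → 68° and 43.5843′; 68 + 43.5843/60 = 68.726405
  S ⇒ negate
  λ: split at 3 digits → 035° and 45.8237′; 35 + 45.8237/60 = 35.763728
  E → positive
Point 3:
  Lat: split at 2 digits → 30° and 55.0262′; 30 + 55.0262/60 = 30.917103
  S ⇒ negate
  Longitude: degrees = first 3 digits = 4, minutes = 47.3492; 4 + 47.3492/60 = 4.789153
  E → positive
Point 4:
  Lat: split at 2 digits → 58° and 4.3387′; 58 + 4.3387/60 = 58.072312
  N ⇒ keep positive
  Longitude: degrees = first 3 digits = 64, minutes = 42.7294; 64 + 42.7294/60 = 64.712157
  W → negative
Point 5:
  Lat: degrees = first 2 digits = 71, minutes = 26.74; 71 + 26.74/60 = 71.445667
  N → positive
  Lon: degrees = first 3 digits = 0, minutes = 56.742; 0 + 56.742/60 = 0.945700
  W ⇒ negate
Point 6:
  Latitude: degrees = first 2 digits = 86, minutes = 44.95751; 86 + 44.95751/60 = 86.749292
  N → positive
  Longitude: split at 3 digits → 154° and 57.20738′; 154 + 57.20738/60 = 154.953456
  E ⇒ keep positive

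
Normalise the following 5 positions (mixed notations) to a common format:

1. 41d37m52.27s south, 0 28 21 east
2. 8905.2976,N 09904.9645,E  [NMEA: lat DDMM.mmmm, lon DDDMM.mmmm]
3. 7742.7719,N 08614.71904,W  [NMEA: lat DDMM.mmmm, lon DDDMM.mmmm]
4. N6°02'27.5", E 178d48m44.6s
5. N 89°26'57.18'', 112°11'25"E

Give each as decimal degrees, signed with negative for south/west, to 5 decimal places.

1. -41.63119, 0.47250
2. 89.08829, 99.08274
3. 77.71287, -86.24532
4. 6.04097, 178.81239
5. 89.44922, 112.19028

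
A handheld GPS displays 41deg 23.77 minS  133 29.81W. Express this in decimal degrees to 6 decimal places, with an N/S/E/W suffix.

41.396167° S, 133.496833° W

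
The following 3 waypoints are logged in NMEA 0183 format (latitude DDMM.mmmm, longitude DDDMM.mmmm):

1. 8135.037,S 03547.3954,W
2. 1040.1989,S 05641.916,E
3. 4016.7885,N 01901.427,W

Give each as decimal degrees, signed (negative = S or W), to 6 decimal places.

1. -81.583950, -35.789923
2. -10.669982, 56.698600
3. 40.279808, -19.023783

Point 1:
  Lat: degrees = first 2 digits = 81, minutes = 35.037; 81 + 35.037/60 = 81.5839500
  hemisphere S, so the sign is −
  λ: split at 3 digits → 035° and 47.3954′; 35 + 47.3954/60 = 35.7899233
  W ⇒ negate
Point 2:
  Lat: split at 2 digits → 10° and 40.1989′; 10 + 40.1989/60 = 10.6699817
  S → negative
  λ: split at 3 digits → 056° and 41.916′; 56 + 41.916/60 = 56.6986000
  E ⇒ keep positive
Point 3:
  Lat: degrees = first 2 digits = 40, minutes = 16.7885; 40 + 16.7885/60 = 40.2798083
  N ⇒ keep positive
  λ: degrees = first 3 digits = 19, minutes = 1.427; 19 + 1.427/60 = 19.0237833
  W → negative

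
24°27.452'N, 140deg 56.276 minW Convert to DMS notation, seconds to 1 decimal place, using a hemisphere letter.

24°27′27.1″ N, 140°56′16.6″ W

Lat: 27.45200′ → 27′ and 0.45200 × 60 = 27.120″
Lon: fractional minutes 0.27600 × 60 = 16.560″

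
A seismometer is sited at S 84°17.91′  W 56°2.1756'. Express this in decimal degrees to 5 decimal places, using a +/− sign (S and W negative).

φ: 84 + 17.91/60 = 84.298500
hemisphere S, so the sign is −
Lon: 56 + 2.1756/60 = 56.036260
hemisphere W, so the sign is −

-84.29850, -56.03626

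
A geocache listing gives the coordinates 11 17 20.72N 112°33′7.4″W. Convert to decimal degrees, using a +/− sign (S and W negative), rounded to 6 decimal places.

Lat: 11 + 17/60 + 20.72/3600 = 11.2890889
N ⇒ keep positive
Longitude: 112 + 33/60 + 7.4/3600 = 112.5520556
W → negative

11.289089, -112.552056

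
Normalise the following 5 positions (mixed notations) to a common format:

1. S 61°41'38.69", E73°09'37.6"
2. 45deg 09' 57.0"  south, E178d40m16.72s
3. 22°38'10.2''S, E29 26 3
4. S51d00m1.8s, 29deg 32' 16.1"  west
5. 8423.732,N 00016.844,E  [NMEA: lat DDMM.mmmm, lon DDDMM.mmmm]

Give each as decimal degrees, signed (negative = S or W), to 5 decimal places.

Point 1:
  Latitude: 61 + 41/60 + 38.69/3600 = 61.694081
  S ⇒ negate
  Lon: 9′ + 37.6″ = 9.62667′; 73 + 9.62667/60 = 73.160444
  E ⇒ keep positive
Point 2:
  φ: 45 + 9/60 + 57/3600 = 45.165833
  S → negative
  Lon: 178 + 40/60 + 16.72/3600 = 178.671311
  E → positive
Point 3:
  φ: 38′ + 10.2″ = 38.17000′; 22 + 38.17000/60 = 22.636167
  S ⇒ negate
  Lon: 26′ + 3″ = 26.05000′; 29 + 26.05000/60 = 29.434167
  E ⇒ keep positive
Point 4:
  φ: 0′ + 1.8″ = 0.03000′; 51 + 0.03000/60 = 51.000500
  hemisphere S, so the sign is −
  Longitude: 29° + 32/60 + 16.1/3600 = 29 + 0.533333 + 0.004472 = 29.537806
  hemisphere W, so the sign is −
Point 5:
  Lat: split at 2 digits → 84° and 23.732′; 84 + 23.732/60 = 84.395533
  N ⇒ keep positive
  Longitude: degrees = first 3 digits = 0, minutes = 16.844; 0 + 16.844/60 = 0.280733
  E ⇒ keep positive

1. -61.69408, 73.16044
2. -45.16583, 178.67131
3. -22.63617, 29.43417
4. -51.00050, -29.53781
5. 84.39553, 0.28073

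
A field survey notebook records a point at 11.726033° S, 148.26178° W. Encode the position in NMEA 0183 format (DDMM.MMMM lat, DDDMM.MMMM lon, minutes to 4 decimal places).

1143.5620,S / 14815.7068,W

φ: 11° + 0.726033 × 60 = 11° 43.561980′
Lon: minutes = (148.261780 − 148) × 60 = 15.706800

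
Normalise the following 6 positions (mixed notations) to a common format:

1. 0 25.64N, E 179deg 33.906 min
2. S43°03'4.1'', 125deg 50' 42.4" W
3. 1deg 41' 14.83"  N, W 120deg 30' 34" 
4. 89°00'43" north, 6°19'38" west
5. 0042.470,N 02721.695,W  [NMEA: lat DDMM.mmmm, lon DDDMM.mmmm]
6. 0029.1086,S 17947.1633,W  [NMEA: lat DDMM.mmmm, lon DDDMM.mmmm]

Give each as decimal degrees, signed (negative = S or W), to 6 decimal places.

1. 0.427333, 179.565100
2. -43.051139, -125.845111
3. 1.687453, -120.509444
4. 89.011944, -6.327222
5. 0.707833, -27.361583
6. -0.485143, -179.786055

Point 1:
  Latitude: 25.64′ = 0.427333°; total 0.4273333
  N → positive
  λ: 179 + 33.906/60 = 179.5651000
  E → positive
Point 2:
  Latitude: 43° + 3/60 + 4.1/3600 = 43 + 0.050000 + 0.001139 = 43.0511389
  S → negative
  Longitude: 125° + 50/60 + 42.4/3600 = 125 + 0.833333 + 0.011778 = 125.8451111
  W → negative
Point 3:
  φ: 1° + 41/60 + 14.83/3600 = 1 + 0.683333 + 0.004119 = 1.6874528
  N → positive
  λ: 120° + 30/60 + 34/3600 = 120 + 0.500000 + 0.009444 = 120.5094444
  W ⇒ negate
Point 4:
  Latitude: 0′ + 43″ = 0.71667′; 89 + 0.71667/60 = 89.0119444
  N → positive
  λ: 19′ + 38″ = 19.63333′; 6 + 19.63333/60 = 6.3272222
  W ⇒ negate
Point 5:
  φ: split at 2 digits → 00° and 42.47′; 0 + 42.47/60 = 0.7078333
  N → positive
  Lon: degrees = first 3 digits = 27, minutes = 21.695; 27 + 21.695/60 = 27.3615833
  W → negative
Point 6:
  φ: split at 2 digits → 00° and 29.1086′; 0 + 29.1086/60 = 0.4851433
  S → negative
  Longitude: degrees = first 3 digits = 179, minutes = 47.1633; 179 + 47.1633/60 = 179.7860550
  W → negative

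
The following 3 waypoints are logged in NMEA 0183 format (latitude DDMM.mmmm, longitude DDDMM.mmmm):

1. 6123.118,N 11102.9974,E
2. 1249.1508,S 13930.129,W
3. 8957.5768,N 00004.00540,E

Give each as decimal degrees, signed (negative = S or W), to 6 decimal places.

Point 1:
  φ: split at 2 digits → 61° and 23.118′; 61 + 23.118/60 = 61.3853000
  N → positive
  λ: degrees = first 3 digits = 111, minutes = 2.9974; 111 + 2.9974/60 = 111.0499567
  E → positive
Point 2:
  φ: split at 2 digits → 12° and 49.1508′; 12 + 49.1508/60 = 12.8191800
  hemisphere S, so the sign is −
  Longitude: split at 3 digits → 139° and 30.129′; 139 + 30.129/60 = 139.5021500
  hemisphere W, so the sign is −
Point 3:
  φ: degrees = first 2 digits = 89, minutes = 57.5768; 89 + 57.5768/60 = 89.9596133
  N ⇒ keep positive
  Longitude: split at 3 digits → 000° and 4.0054′; 0 + 4.0054/60 = 0.0667567
  E → positive

1. 61.385300, 111.049957
2. -12.819180, -139.502150
3. 89.959613, 0.066757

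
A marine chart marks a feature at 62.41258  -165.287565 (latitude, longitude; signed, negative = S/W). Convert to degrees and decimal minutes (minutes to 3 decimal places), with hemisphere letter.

φ: fractional part 0.412580 → 24.75480 minutes
Longitude is negative → W; |value| = 165.287565
Longitude: minutes = (165.287565 − 165) × 60 = 17.25390

62° 24.755′ N, 165° 17.254′ W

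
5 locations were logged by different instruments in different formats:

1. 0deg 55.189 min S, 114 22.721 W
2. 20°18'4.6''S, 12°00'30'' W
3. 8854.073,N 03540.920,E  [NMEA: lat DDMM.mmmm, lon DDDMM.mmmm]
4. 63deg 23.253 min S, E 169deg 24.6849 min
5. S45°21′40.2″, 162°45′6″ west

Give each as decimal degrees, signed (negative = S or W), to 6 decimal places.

1. -0.919817, -114.378683
2. -20.301278, -12.008333
3. 88.901217, 35.682000
4. -63.387550, 169.411415
5. -45.361167, -162.751667

Point 1:
  Latitude: 55.189′ = 0.919817°; total 0.9198167
  hemisphere S, so the sign is −
  Lon: 22.721′ = 0.378683°; total 114.3786833
  W ⇒ negate
Point 2:
  Lat: 18′ + 4.6″ = 18.07667′; 20 + 18.07667/60 = 20.3012778
  hemisphere S, so the sign is −
  Lon: 0′ + 30″ = 0.50000′; 12 + 0.50000/60 = 12.0083333
  W ⇒ negate
Point 3:
  Lat: degrees = first 2 digits = 88, minutes = 54.073; 88 + 54.073/60 = 88.9012167
  N ⇒ keep positive
  Longitude: split at 3 digits → 035° and 40.92′; 35 + 40.92/60 = 35.6820000
  E ⇒ keep positive
Point 4:
  φ: 23.253′ = 0.387550°; total 63.3875500
  S ⇒ negate
  Longitude: 24.6849′ = 0.411415°; total 169.4114150
  E ⇒ keep positive
Point 5:
  Lat: 21′ + 40.2″ = 21.67000′; 45 + 21.67000/60 = 45.3611667
  S ⇒ negate
  λ: 162° + 45/60 + 6/3600 = 162 + 0.750000 + 0.001667 = 162.7516667
  hemisphere W, so the sign is −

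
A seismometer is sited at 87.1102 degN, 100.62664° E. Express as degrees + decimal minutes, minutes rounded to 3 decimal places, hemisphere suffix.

87° 6.612′ N, 100° 37.598′ E

Latitude: minutes = (87.110200 − 87) × 60 = 6.61200
Longitude: minutes = (100.626640 − 100) × 60 = 37.59840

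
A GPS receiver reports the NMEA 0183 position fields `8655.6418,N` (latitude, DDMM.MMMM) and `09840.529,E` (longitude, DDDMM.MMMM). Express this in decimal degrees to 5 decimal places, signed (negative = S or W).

86.92736, 98.67548

Latitude: degrees = first 2 digits = 86, minutes = 55.6418; 86 + 55.6418/60 = 86.927363
N ⇒ keep positive
Longitude: split at 3 digits → 098° and 40.529′; 98 + 40.529/60 = 98.675483
E ⇒ keep positive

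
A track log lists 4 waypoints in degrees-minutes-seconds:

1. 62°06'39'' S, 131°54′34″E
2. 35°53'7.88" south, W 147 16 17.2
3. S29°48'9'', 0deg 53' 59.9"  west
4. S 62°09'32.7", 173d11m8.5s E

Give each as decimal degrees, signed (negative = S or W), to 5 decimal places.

1. -62.11083, 131.90944
2. -35.88552, -147.27144
3. -29.80250, -0.89997
4. -62.15908, 173.18569

Point 1:
  Lat: 6′ + 39″ = 6.65000′; 62 + 6.65000/60 = 62.110833
  S → negative
  Lon: 131 + 54/60 + 34/3600 = 131.909444
  E → positive
Point 2:
  Lat: 53′ + 7.88″ = 53.13133′; 35 + 53.13133/60 = 35.885522
  S → negative
  λ: 147° + 16/60 + 17.2/3600 = 147 + 0.266667 + 0.004778 = 147.271444
  hemisphere W, so the sign is −
Point 3:
  φ: 29° + 48/60 + 9/3600 = 29 + 0.800000 + 0.002500 = 29.802500
  hemisphere S, so the sign is −
  Lon: 0 + 53/60 + 59.9/3600 = 0.899972
  W ⇒ negate
Point 4:
  Lat: 62 + 9/60 + 32.7/3600 = 62.159083
  S → negative
  Longitude: 173° + 11/60 + 8.5/3600 = 173 + 0.183333 + 0.002361 = 173.185694
  E ⇒ keep positive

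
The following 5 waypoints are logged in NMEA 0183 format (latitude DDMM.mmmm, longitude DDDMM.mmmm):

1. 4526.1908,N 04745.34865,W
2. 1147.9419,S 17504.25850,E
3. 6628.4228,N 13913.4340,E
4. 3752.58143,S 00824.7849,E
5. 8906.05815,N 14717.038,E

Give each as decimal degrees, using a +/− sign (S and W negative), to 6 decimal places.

Point 1:
  Latitude: split at 2 digits → 45° and 26.1908′; 45 + 26.1908/60 = 45.4365133
  N → positive
  Lon: split at 3 digits → 047° and 45.34865′; 47 + 45.34865/60 = 47.7558108
  hemisphere W, so the sign is −
Point 2:
  Latitude: degrees = first 2 digits = 11, minutes = 47.9419; 11 + 47.9419/60 = 11.7990317
  S ⇒ negate
  λ: degrees = first 3 digits = 175, minutes = 4.2585; 175 + 4.2585/60 = 175.0709750
  E → positive
Point 3:
  Lat: degrees = first 2 digits = 66, minutes = 28.4228; 66 + 28.4228/60 = 66.4737133
  N ⇒ keep positive
  Longitude: split at 3 digits → 139° and 13.434′; 139 + 13.434/60 = 139.2239000
  E → positive
Point 4:
  Latitude: degrees = first 2 digits = 37, minutes = 52.58143; 37 + 52.58143/60 = 37.8763572
  hemisphere S, so the sign is −
  λ: split at 3 digits → 008° and 24.7849′; 8 + 24.7849/60 = 8.4130817
  E ⇒ keep positive
Point 5:
  φ: split at 2 digits → 89° and 6.05815′; 89 + 6.05815/60 = 89.1009692
  N → positive
  λ: split at 3 digits → 147° and 17.038′; 147 + 17.038/60 = 147.2839667
  E → positive

1. 45.436513, -47.755811
2. -11.799032, 175.070975
3. 66.473713, 139.223900
4. -37.876357, 8.413082
5. 89.100969, 147.283967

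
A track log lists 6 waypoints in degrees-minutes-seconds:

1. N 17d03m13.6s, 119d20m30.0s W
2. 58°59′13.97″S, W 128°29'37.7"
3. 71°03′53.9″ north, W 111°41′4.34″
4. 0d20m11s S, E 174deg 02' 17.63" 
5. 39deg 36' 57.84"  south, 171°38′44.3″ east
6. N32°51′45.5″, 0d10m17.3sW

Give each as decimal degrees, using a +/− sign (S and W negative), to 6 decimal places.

1. 17.053778, -119.341667
2. -58.987214, -128.493806
3. 71.064972, -111.684539
4. -0.336389, 174.038231
5. -39.616067, 171.645639
6. 32.862639, -0.171472

Point 1:
  φ: 3′ + 13.6″ = 3.22667′; 17 + 3.22667/60 = 17.0537778
  N → positive
  λ: 20′ + 30″ = 20.50000′; 119 + 20.50000/60 = 119.3416667
  W → negative
Point 2:
  Lat: 58° + 59/60 + 13.97/3600 = 58 + 0.983333 + 0.003881 = 58.9872139
  hemisphere S, so the sign is −
  Longitude: 128 + 29/60 + 37.7/3600 = 128.4938056
  W ⇒ negate
Point 3:
  Latitude: 71 + 3/60 + 53.9/3600 = 71.0649722
  N → positive
  λ: 41′ + 4.34″ = 41.07233′; 111 + 41.07233/60 = 111.6845389
  W → negative
Point 4:
  φ: 0° + 20/60 + 11/3600 = 0 + 0.333333 + 0.003056 = 0.3363889
  S ⇒ negate
  Lon: 174° + 2/60 + 17.63/3600 = 174 + 0.033333 + 0.004897 = 174.0382306
  E → positive
Point 5:
  Lat: 39° + 36/60 + 57.84/3600 = 39 + 0.600000 + 0.016067 = 39.6160667
  hemisphere S, so the sign is −
  Lon: 171 + 38/60 + 44.3/3600 = 171.6456389
  E → positive
Point 6:
  φ: 51′ + 45.5″ = 51.75833′; 32 + 51.75833/60 = 32.8626389
  N → positive
  Longitude: 0 + 10/60 + 17.3/3600 = 0.1714722
  hemisphere W, so the sign is −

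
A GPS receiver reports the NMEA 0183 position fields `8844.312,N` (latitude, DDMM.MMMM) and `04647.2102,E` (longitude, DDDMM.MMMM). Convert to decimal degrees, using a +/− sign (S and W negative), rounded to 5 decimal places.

88.73853, 46.78684

Lat: split at 2 digits → 88° and 44.312′; 88 + 44.312/60 = 88.738533
N → positive
Lon: split at 3 digits → 046° and 47.2102′; 46 + 47.2102/60 = 46.786837
E → positive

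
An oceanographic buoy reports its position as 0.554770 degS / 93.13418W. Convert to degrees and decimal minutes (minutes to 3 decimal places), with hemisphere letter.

0° 33.286′ S, 93° 8.051′ W

Lat: minutes = (0.554770 − 0) × 60 = 33.28620
Longitude: minutes = (93.134180 − 93) × 60 = 8.05080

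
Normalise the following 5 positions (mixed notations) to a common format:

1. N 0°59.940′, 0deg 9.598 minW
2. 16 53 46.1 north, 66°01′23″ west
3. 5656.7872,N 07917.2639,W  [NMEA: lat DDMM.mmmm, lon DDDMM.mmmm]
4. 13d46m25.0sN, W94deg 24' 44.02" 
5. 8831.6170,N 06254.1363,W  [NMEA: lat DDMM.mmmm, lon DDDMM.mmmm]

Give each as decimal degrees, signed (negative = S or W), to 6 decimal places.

Point 1:
  φ: 59.94′ = 0.999000°; total 0.9990000
  N → positive
  Longitude: 0 + 9.598/60 = 0.1599667
  W → negative
Point 2:
  φ: 16° + 53/60 + 46.1/3600 = 16 + 0.883333 + 0.012806 = 16.8961389
  N → positive
  λ: 66 + 1/60 + 23/3600 = 66.0230556
  W ⇒ negate
Point 3:
  Lat: split at 2 digits → 56° and 56.7872′; 56 + 56.7872/60 = 56.9464533
  N ⇒ keep positive
  λ: split at 3 digits → 079° and 17.2639′; 79 + 17.2639/60 = 79.2877317
  W ⇒ negate
Point 4:
  Lat: 13 + 46/60 + 25/3600 = 13.7736111
  N → positive
  λ: 94° + 24/60 + 44.02/3600 = 94 + 0.400000 + 0.012228 = 94.4122278
  W ⇒ negate
Point 5:
  Lat: degrees = first 2 digits = 88, minutes = 31.617; 88 + 31.617/60 = 88.5269500
  N → positive
  λ: degrees = first 3 digits = 62, minutes = 54.1363; 62 + 54.1363/60 = 62.9022717
  W → negative

1. 0.999000, -0.159967
2. 16.896139, -66.023056
3. 56.946453, -79.287732
4. 13.773611, -94.412228
5. 88.526950, -62.902272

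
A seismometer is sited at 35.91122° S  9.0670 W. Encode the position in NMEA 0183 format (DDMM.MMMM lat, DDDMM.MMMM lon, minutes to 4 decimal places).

3554.6732,S / 00904.0200,W

φ: fractional part 0.911220 → 54.673200 minutes
Longitude: 9° + 0.067000 × 60 = 9° 4.020000′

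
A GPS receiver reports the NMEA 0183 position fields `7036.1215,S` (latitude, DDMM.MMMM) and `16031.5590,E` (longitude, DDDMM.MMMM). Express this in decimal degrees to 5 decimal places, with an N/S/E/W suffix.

70.60203° S, 160.52598° E

Lat: split at 2 digits → 70° and 36.1215′; 70 + 36.1215/60 = 70.602025
Longitude: degrees = first 3 digits = 160, minutes = 31.559; 160 + 31.559/60 = 160.525983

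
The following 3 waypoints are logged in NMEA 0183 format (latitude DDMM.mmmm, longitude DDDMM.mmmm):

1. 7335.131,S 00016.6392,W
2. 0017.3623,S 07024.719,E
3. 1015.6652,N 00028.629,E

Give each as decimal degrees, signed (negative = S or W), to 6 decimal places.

1. -73.585517, -0.277320
2. -0.289372, 70.411983
3. 10.261087, 0.477150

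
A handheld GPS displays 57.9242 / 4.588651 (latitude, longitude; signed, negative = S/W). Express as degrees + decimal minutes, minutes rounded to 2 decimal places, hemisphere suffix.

57° 55.45′ N, 4° 35.32′ E

Latitude: minutes = (57.924200 − 57) × 60 = 55.4520
Longitude: 4° + 0.588651 × 60 = 4° 35.3191′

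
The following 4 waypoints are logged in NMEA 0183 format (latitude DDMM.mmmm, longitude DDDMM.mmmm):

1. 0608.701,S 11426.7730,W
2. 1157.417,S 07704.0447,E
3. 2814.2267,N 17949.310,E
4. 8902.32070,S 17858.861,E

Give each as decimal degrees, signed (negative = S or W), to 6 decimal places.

Point 1:
  Lat: split at 2 digits → 06° and 8.701′; 6 + 8.701/60 = 6.1450167
  hemisphere S, so the sign is −
  λ: split at 3 digits → 114° and 26.773′; 114 + 26.773/60 = 114.4462167
  hemisphere W, so the sign is −
Point 2:
  Latitude: degrees = first 2 digits = 11, minutes = 57.417; 11 + 57.417/60 = 11.9569500
  S ⇒ negate
  Longitude: degrees = first 3 digits = 77, minutes = 4.0447; 77 + 4.0447/60 = 77.0674117
  E → positive
Point 3:
  φ: degrees = first 2 digits = 28, minutes = 14.2267; 28 + 14.2267/60 = 28.2371117
  N → positive
  Lon: degrees = first 3 digits = 179, minutes = 49.31; 179 + 49.31/60 = 179.8218333
  E → positive
Point 4:
  Lat: degrees = first 2 digits = 89, minutes = 2.3207; 89 + 2.3207/60 = 89.0386783
  hemisphere S, so the sign is −
  λ: degrees = first 3 digits = 178, minutes = 58.861; 178 + 58.861/60 = 178.9810167
  E → positive

1. -6.145017, -114.446217
2. -11.956950, 77.067412
3. 28.237112, 179.821833
4. -89.038678, 178.981017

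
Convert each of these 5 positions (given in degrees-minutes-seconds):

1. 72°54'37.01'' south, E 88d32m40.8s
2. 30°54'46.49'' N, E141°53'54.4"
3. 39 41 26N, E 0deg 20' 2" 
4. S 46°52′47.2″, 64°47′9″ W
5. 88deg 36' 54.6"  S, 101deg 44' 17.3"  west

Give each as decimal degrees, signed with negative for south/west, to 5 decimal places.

1. -72.91028, 88.54467
2. 30.91291, 141.89844
3. 39.69056, 0.33389
4. -46.87978, -64.78583
5. -88.61517, -101.73814

Point 1:
  φ: 72 + 54/60 + 37.01/3600 = 72.910281
  hemisphere S, so the sign is −
  λ: 88° + 32/60 + 40.8/3600 = 88 + 0.533333 + 0.011333 = 88.544667
  E → positive
Point 2:
  Latitude: 30 + 54/60 + 46.49/3600 = 30.912914
  N → positive
  λ: 141° + 53/60 + 54.4/3600 = 141 + 0.883333 + 0.015111 = 141.898444
  E ⇒ keep positive
Point 3:
  Latitude: 39 + 41/60 + 26/3600 = 39.690556
  N ⇒ keep positive
  Longitude: 0 + 20/60 + 2/3600 = 0.333889
  E → positive
Point 4:
  φ: 46° + 52/60 + 47.2/3600 = 46 + 0.866667 + 0.013111 = 46.879778
  S → negative
  λ: 64 + 47/60 + 9/3600 = 64.785833
  W → negative
Point 5:
  Lat: 88 + 36/60 + 54.6/3600 = 88.615167
  hemisphere S, so the sign is −
  λ: 101 + 44/60 + 17.3/3600 = 101.738139
  W → negative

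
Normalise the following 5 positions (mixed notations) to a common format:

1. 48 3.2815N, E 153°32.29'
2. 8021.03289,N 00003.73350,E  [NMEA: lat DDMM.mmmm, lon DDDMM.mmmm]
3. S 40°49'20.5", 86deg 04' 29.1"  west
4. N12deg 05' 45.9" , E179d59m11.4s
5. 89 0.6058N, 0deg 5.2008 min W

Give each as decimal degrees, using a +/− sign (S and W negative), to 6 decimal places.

Point 1:
  φ: 3.2815′ = 0.054692°; total 48.0546917
  N ⇒ keep positive
  Longitude: 32.29′ = 0.538167°; total 153.5381667
  E → positive
Point 2:
  Lat: split at 2 digits → 80° and 21.03289′; 80 + 21.03289/60 = 80.3505482
  N ⇒ keep positive
  Longitude: degrees = first 3 digits = 0, minutes = 3.7335; 0 + 3.7335/60 = 0.0622250
  E → positive
Point 3:
  Lat: 40 + 49/60 + 20.5/3600 = 40.8223611
  S → negative
  λ: 86° + 4/60 + 29.1/3600 = 86 + 0.066667 + 0.008083 = 86.0747500
  W → negative
Point 4:
  Lat: 5′ + 45.9″ = 5.76500′; 12 + 5.76500/60 = 12.0960833
  N ⇒ keep positive
  Longitude: 59′ + 11.4″ = 59.19000′; 179 + 59.19000/60 = 179.9865000
  E ⇒ keep positive
Point 5:
  Lat: 89 + 0.6058/60 = 89.0100967
  N ⇒ keep positive
  λ: 5.2008′ = 0.086680°; total 0.0866800
  hemisphere W, so the sign is −

1. 48.054692, 153.538167
2. 80.350548, 0.062225
3. -40.822361, -86.074750
4. 12.096083, 179.986500
5. 89.010097, -0.086680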